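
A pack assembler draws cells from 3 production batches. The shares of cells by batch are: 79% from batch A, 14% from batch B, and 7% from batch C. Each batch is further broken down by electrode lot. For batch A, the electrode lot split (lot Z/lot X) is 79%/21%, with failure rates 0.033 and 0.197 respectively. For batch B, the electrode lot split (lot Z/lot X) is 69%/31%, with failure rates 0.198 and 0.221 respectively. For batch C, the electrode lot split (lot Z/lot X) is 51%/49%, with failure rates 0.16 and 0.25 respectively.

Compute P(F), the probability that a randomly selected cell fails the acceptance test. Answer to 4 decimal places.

P(F) ≈ 0.0963

P(F|A) = 0.79·0.033 + 0.21·0.197 = 0.02607 + 0.04137 = 0.06744
P(F|B) = 0.69·0.198 + 0.31·0.221 = 0.13662 + 0.06851 = 0.20513
P(F|C) = 0.51·0.16 + 0.49·0.25 = 0.0816 + 0.1225 = 0.2041
Then overall,
P(F) = 0.79·0.06744 + 0.14·0.20513 + 0.07·0.2041
      = 0.0532776 + 0.0287182 + 0.014287 = 0.0962828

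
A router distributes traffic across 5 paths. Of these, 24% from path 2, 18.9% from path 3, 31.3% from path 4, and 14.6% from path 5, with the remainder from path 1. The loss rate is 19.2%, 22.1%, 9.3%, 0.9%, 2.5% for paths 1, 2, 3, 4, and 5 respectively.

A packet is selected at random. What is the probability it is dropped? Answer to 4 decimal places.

0.0986

P(1) = 1 − (0.24 + 0.189 + 0.313 + 0.146) = 0.112.
P(L) = P(L|1)·P(1) + P(L|2)·P(2) + P(L|3)·P(3) + P(L|4)·P(4) + P(L|5)·P(5)
      = 0.192·0.112 + 0.221·0.24 + 0.093·0.189 + 0.009·0.313 + 0.025·0.146
      = 0.021504 + 0.05304 + 0.017577 + 0.002817 + 0.00365 = 0.098588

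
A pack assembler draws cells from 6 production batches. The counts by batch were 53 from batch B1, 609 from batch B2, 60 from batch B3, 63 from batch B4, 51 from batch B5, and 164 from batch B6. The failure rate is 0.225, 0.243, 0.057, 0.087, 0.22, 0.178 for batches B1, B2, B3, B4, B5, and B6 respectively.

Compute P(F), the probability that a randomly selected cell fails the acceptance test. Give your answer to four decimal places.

Total: 53 + 609 + 60 + 63 + 51 + 164 = 1000.
P(B1) = 53/1000 = 0.053. P(B2) = 609/1000 = 0.609. P(B3) = 60/1000 = 0.06. P(B4) = 63/1000 = 0.063. P(B5) = 51/1000 = 0.051. P(B6) = 164/1000 = 0.164.
P(F) = P(F|B1)·P(B1) + P(F|B2)·P(B2) + P(F|B3)·P(B3) + P(F|B4)·P(B4) + P(F|B5)·P(B5) + P(F|B6)·P(B6)
      = 0.225·0.053 + 0.243·0.609 + 0.057·0.06 + 0.087·0.063 + 0.22·0.051 + 0.178·0.164
      = 0.011925 + 0.147987 + 0.00342 + 0.005481 + 0.01122 + 0.029192 = 0.209225

0.2092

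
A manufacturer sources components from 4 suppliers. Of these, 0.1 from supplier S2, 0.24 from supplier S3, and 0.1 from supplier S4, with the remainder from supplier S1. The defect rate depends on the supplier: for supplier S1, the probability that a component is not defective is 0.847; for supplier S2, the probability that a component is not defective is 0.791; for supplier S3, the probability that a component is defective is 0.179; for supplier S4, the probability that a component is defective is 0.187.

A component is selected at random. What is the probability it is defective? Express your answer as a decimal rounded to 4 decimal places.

0.1682

P(S1) = 1 − (0.1 + 0.24 + 0.1) = 0.56.
P(D|S1) = 1 − 0.847 = 0.153.
P(D|S2) = 1 − 0.791 = 0.209.
P(D) = P(D|S1)·P(S1) + P(D|S2)·P(S2) + P(D|S3)·P(S3) + P(D|S4)·P(S4)
      = 0.153·0.56 + 0.209·0.1 + 0.179·0.24 + 0.187·0.1
      = 0.08568 + 0.0209 + 0.04296 + 0.0187 = 0.16824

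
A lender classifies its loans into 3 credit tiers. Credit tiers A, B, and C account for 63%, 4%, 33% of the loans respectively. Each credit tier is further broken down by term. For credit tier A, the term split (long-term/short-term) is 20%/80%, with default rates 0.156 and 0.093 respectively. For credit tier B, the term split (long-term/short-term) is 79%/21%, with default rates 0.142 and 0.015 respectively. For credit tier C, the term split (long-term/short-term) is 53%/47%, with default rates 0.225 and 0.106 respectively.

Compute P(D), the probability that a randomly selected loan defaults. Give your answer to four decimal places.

P(D|A) = 0.2·0.156 + 0.8·0.093 = 0.0312 + 0.0744 = 0.1056
P(D|B) = 0.79·0.142 + 0.21·0.015 = 0.11218 + 0.00315 = 0.11533
P(D|C) = 0.53·0.225 + 0.47·0.106 = 0.11925 + 0.04982 = 0.16907
Then overall,
P(D) = 0.63·0.1056 + 0.04·0.11533 + 0.33·0.16907
      = 0.066528 + 0.0046132 + 0.0557931 = 0.1269343

0.1269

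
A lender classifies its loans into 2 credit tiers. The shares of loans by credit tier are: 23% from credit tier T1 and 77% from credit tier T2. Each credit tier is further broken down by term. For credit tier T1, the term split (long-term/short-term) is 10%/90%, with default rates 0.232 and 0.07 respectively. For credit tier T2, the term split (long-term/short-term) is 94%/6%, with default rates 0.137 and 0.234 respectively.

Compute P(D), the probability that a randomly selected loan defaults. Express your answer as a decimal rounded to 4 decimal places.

P(D) ≈ 0.1298

P(D|T1) = 0.1·0.232 + 0.9·0.07 = 0.0232 + 0.063 = 0.0862
P(D|T2) = 0.94·0.137 + 0.06·0.234 = 0.12878 + 0.01404 = 0.14282
By total probability over the outer partition,
P(D) = 0.23·0.0862 + 0.77·0.14282
      = 0.019826 + 0.1099714 = 0.1297974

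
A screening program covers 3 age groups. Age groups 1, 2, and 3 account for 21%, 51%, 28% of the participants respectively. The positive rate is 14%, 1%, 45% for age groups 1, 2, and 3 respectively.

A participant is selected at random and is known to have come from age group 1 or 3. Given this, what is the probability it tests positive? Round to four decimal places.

P(T|S) ≈ 0.3171

Let S = {1, 3}.
P(S) = 0.21 + 0.28 = 0.49.
P(T ∩ S) = 0.14·0.21 + 0.45·0.28 = 0.0294 + 0.126 = 0.1554.
P(T | S) = 0.1554 / 0.49 = 0.317143…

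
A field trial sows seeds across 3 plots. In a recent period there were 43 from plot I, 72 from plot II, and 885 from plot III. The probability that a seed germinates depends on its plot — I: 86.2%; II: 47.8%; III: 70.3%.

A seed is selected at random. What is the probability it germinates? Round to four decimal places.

0.6936

Total: 43 + 72 + 885 = 1000.
P(I) = 43/1000 = 0.043. P(II) = 72/1000 = 0.072. P(III) = 885/1000 = 0.885.
P(G) = P(G|I)·P(I) + P(G|II)·P(II) + P(G|III)·P(III)
      = 0.862·0.043 + 0.478·0.072 + 0.703·0.885
      = 0.037066 + 0.034416 + 0.622155 = 0.693637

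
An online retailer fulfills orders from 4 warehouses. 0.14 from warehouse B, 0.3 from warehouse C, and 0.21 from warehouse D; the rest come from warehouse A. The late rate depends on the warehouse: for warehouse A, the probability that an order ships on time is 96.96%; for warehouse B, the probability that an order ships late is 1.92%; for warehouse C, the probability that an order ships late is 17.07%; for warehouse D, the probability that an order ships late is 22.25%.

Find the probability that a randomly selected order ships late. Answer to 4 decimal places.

P(L) ≈ 0.1113

P(A) = 1 − (0.14 + 0.3 + 0.21) = 0.35.
P(L|A) = 1 − 0.9696 = 0.0304.
P(L) = P(L|A)·P(A) + P(L|B)·P(B) + P(L|C)·P(C) + P(L|D)·P(D)
      = 0.0304·0.35 + 0.0192·0.14 + 0.1707·0.3 + 0.2225·0.21
      = 0.01064 + 0.002688 + 0.05121 + 0.046725 = 0.111263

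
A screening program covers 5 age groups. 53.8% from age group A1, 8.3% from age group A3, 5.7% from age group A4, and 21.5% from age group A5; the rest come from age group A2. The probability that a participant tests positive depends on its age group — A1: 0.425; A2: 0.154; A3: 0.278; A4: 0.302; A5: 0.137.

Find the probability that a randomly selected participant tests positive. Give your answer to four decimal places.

P(T) ≈ 0.3149

P(A2) = 1 − (0.538 + 0.083 + 0.057 + 0.215) = 0.107.
Using total probability over the partition,
P(T) = P(T|A1)·P(A1) + P(T|A2)·P(A2) + P(T|A3)·P(A3) + P(T|A4)·P(A4) + P(T|A5)·P(A5)
      = 0.425·0.538 + 0.154·0.107 + 0.278·0.083 + 0.302·0.057 + 0.137·0.215
      = 0.22865 + 0.016478 + 0.023074 + 0.017214 + 0.029455 = 0.314871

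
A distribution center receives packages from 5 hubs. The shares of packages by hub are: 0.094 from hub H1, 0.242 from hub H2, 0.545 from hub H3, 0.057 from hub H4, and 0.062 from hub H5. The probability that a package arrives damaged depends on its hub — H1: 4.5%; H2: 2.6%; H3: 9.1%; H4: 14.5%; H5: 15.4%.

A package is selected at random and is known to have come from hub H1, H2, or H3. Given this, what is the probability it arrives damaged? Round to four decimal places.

0.0682

Let S = {H1, H2, H3}.
P(S) = 0.094 + 0.242 + 0.545 = 0.881.
P(D ∩ S) = 0.045·0.094 + 0.026·0.242 + 0.091·0.545 = 0.00423 + 0.006292 + 0.049595 = 0.060117.
P(D | S) = 0.060117 / 0.881 = 0.068237…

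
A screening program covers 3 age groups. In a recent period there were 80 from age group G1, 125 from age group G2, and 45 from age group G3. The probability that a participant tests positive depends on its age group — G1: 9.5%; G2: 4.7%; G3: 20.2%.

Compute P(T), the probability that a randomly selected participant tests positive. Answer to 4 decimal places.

P(T) ≈ 0.0903

Total: 80 + 125 + 45 = 250.
P(G1) = 80/250 = 0.32. P(G2) = 125/250 = 0.5. P(G3) = 45/250 = 0.18.
P(T) = P(T|G1)·P(G1) + P(T|G2)·P(G2) + P(T|G3)·P(G3)
      = 0.095·0.32 + 0.047·0.5 + 0.202·0.18
      = 0.0304 + 0.0235 + 0.03636 = 0.09026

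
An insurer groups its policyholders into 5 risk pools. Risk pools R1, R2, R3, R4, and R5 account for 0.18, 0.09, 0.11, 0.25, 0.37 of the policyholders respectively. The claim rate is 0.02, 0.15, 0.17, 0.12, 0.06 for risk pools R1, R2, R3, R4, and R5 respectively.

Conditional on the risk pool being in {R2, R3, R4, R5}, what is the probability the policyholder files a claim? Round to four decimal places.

Let S = {R2, R3, R4, R5}.
P(S) = 0.09 + 0.11 + 0.25 + 0.37 = 0.82.
P(C ∩ S) = 0.15·0.09 + 0.17·0.11 + 0.12·0.25 + 0.06·0.37 = 0.0135 + 0.0187 + 0.03 + 0.0222 = 0.0844.
P(C | S) = 0.0844 / 0.82 = 0.102927…

P(C|S) ≈ 0.1029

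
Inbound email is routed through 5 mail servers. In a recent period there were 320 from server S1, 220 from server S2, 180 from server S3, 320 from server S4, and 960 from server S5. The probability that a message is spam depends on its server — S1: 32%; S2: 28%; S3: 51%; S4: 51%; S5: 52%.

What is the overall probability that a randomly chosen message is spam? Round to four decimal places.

0.4591

Total: 320 + 220 + 180 + 320 + 960 = 2000.
P(S1) = 320/2000 = 0.16. P(S2) = 220/2000 = 0.11. P(S3) = 180/2000 = 0.09. P(S4) = 320/2000 = 0.16. P(S5) = 960/2000 = 0.48.
P(S) = P(S|S1)·P(S1) + P(S|S2)·P(S2) + P(S|S3)·P(S3) + P(S|S4)·P(S4) + P(S|S5)·P(S5)
      = 0.32·0.16 + 0.28·0.11 + 0.51·0.09 + 0.51·0.16 + 0.52·0.48
      = 0.0512 + 0.0308 + 0.0459 + 0.0816 + 0.2496 = 0.4591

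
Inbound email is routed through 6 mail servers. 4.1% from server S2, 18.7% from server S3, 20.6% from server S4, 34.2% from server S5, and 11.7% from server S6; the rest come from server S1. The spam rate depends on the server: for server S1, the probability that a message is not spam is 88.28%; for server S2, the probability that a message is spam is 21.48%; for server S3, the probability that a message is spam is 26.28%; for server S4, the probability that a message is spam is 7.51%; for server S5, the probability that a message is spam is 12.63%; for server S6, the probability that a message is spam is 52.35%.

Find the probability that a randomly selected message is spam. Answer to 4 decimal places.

P(S1) = 1 − (0.041 + 0.187 + 0.206 + 0.342 + 0.117) = 0.107.
P(S|S1) = 1 − 0.8828 = 0.1172.
By the law of total probability,
P(S) = P(S|S1)·P(S1) + P(S|S2)·P(S2) + P(S|S3)·P(S3) + P(S|S4)·P(S4) + P(S|S5)·P(S5) + P(S|S6)·P(S6)
      = 0.1172·0.107 + 0.2148·0.041 + 0.2628·0.187 + 0.0751·0.206 + 0.1263·0.342 + 0.5235·0.117
      = 0.0125404 + 0.0088068 + 0.0491436 + 0.0154706 + 0.0431946 + 0.0612495 = 0.1904055

P(S) ≈ 0.1904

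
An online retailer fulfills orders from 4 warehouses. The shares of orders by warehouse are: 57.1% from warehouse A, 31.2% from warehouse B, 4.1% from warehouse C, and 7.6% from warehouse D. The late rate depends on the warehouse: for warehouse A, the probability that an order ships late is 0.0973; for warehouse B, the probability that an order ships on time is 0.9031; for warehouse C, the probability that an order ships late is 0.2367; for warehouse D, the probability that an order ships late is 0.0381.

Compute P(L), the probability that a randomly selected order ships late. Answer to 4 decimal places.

0.0984

P(L|B) = 1 − 0.9031 = 0.0969.
P(L) = P(L|A)·P(A) + P(L|B)·P(B) + P(L|C)·P(C) + P(L|D)·P(D)
      = 0.0973·0.571 + 0.0969·0.312 + 0.2367·0.041 + 0.0381·0.076
      = 0.0555583 + 0.0302328 + 0.0097047 + 0.0028956 = 0.0983914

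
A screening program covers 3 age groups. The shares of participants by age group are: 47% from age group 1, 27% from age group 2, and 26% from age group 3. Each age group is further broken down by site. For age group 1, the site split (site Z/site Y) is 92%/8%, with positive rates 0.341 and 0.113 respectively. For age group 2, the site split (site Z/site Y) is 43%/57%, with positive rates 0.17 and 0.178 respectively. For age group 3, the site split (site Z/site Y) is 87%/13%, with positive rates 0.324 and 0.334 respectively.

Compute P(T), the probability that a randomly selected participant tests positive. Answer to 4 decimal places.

P(T|1) = 0.92·0.341 + 0.08·0.113 = 0.31372 + 0.00904 = 0.32276
P(T|2) = 0.43·0.17 + 0.57·0.178 = 0.0731 + 0.10146 = 0.17456
P(T|3) = 0.87·0.324 + 0.13·0.334 = 0.28188 + 0.04342 = 0.3253
Then overall,
P(T) = 0.47·0.32276 + 0.27·0.17456 + 0.26·0.3253
      = 0.1516972 + 0.0471312 + 0.084578 = 0.2834064

0.2834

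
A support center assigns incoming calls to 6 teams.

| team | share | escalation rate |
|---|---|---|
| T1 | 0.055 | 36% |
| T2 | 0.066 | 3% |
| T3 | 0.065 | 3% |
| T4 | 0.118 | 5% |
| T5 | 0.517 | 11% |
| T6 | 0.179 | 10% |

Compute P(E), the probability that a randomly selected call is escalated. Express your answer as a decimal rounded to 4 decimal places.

P(E) = P(E|T1)·P(T1) + P(E|T2)·P(T2) + P(E|T3)·P(T3) + P(E|T4)·P(T4) + P(E|T5)·P(T5) + P(E|T6)·P(T6)
      = 0.36·0.055 + 0.03·0.066 + 0.03·0.065 + 0.05·0.118 + 0.11·0.517 + 0.1·0.179
      = 0.0198 + 0.00198 + 0.00195 + 0.0059 + 0.05687 + 0.0179 = 0.1044

0.1044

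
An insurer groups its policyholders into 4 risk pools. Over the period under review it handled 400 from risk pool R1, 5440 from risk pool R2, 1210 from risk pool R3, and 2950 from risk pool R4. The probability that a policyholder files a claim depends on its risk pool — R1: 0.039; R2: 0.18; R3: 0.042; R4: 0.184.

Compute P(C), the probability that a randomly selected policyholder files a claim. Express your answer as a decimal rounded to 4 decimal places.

Total: 400 + 5440 + 1210 + 2950 = 10000.
P(R1) = 400/10000 = 0.04. P(R2) = 5440/10000 = 0.544. P(R3) = 1210/10000 = 0.121. P(R4) = 2950/10000 = 0.295.
P(C) = P(C|R1)·P(R1) + P(C|R2)·P(R2) + P(C|R3)·P(R3) + P(C|R4)·P(R4)
      = 0.039·0.04 + 0.18·0.544 + 0.042·0.121 + 0.184·0.295
      = 0.00156 + 0.09792 + 0.005082 + 0.05428 = 0.158842

P(C) ≈ 0.1588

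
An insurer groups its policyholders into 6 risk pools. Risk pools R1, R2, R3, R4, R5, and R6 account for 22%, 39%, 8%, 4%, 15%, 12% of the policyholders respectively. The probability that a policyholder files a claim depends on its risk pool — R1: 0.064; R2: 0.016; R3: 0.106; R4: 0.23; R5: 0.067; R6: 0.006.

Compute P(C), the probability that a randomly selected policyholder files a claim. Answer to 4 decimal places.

P(C) ≈ 0.0488

Using total probability over the partition,
P(C) = P(C|R1)·P(R1) + P(C|R2)·P(R2) + P(C|R3)·P(R3) + P(C|R4)·P(R4) + P(C|R5)·P(R5) + P(C|R6)·P(R6)
      = 0.064·0.22 + 0.016·0.39 + 0.106·0.08 + 0.23·0.04 + 0.067·0.15 + 0.006·0.12
      = 0.01408 + 0.00624 + 0.00848 + 0.0092 + 0.01005 + 0.00072 = 0.04877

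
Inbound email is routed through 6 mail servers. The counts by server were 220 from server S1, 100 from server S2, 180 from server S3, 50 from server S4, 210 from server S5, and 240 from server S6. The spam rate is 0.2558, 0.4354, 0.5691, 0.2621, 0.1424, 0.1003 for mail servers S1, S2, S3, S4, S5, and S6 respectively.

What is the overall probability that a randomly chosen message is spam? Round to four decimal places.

Total: 220 + 100 + 180 + 50 + 210 + 240 = 1000.
P(S1) = 220/1000 = 0.22. P(S2) = 100/1000 = 0.1. P(S3) = 180/1000 = 0.18. P(S4) = 50/1000 = 0.05. P(S5) = 210/1000 = 0.21. P(S6) = 240/1000 = 0.24.
P(S) = P(S|S1)·P(S1) + P(S|S2)·P(S2) + P(S|S3)·P(S3) + P(S|S4)·P(S4) + P(S|S5)·P(S5) + P(S|S6)·P(S6)
      = 0.2558·0.22 + 0.4354·0.1 + 0.5691·0.18 + 0.2621·0.05 + 0.1424·0.21 + 0.1003·0.24
      = 0.056276 + 0.04354 + 0.102438 + 0.013105 + 0.029904 + 0.024072 = 0.269335

P(S) ≈ 0.2693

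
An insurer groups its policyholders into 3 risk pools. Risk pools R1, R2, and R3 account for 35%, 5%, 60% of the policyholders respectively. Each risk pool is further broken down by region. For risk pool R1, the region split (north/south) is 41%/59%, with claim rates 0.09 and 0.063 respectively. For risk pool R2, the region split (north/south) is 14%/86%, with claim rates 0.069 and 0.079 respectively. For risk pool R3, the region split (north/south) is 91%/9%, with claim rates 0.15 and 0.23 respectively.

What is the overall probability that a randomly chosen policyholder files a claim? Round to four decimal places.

P(C) ≈ 0.1241

P(C|R1) = 0.41·0.09 + 0.59·0.063 = 0.0369 + 0.03717 = 0.07407
P(C|R2) = 0.14·0.069 + 0.86·0.079 = 0.00966 + 0.06794 = 0.0776
P(C|R3) = 0.91·0.15 + 0.09·0.23 = 0.1365 + 0.0207 = 0.1572
By total probability over the outer partition,
P(C) = 0.35·0.07407 + 0.05·0.0776 + 0.6·0.1572
      = 0.0259245 + 0.00388 + 0.09432 = 0.1241245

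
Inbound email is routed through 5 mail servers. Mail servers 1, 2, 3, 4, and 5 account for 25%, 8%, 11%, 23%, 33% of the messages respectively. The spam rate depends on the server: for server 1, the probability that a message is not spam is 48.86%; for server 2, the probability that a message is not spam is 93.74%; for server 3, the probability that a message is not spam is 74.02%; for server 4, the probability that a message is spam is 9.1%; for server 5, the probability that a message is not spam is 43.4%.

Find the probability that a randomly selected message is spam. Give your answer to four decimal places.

P(S) ≈ 0.3691

P(S|1) = 1 − 0.4886 = 0.5114.
P(S|2) = 1 − 0.9374 = 0.0626.
P(S|3) = 1 − 0.7402 = 0.2598.
P(S|5) = 1 − 0.434 = 0.566.
P(S) = P(S|1)·P(1) + P(S|2)·P(2) + P(S|3)·P(3) + P(S|4)·P(4) + P(S|5)·P(5)
      = 0.5114·0.25 + 0.0626·0.08 + 0.2598·0.11 + 0.091·0.23 + 0.566·0.33
      = 0.12785 + 0.005008 + 0.028578 + 0.02093 + 0.18678 = 0.369146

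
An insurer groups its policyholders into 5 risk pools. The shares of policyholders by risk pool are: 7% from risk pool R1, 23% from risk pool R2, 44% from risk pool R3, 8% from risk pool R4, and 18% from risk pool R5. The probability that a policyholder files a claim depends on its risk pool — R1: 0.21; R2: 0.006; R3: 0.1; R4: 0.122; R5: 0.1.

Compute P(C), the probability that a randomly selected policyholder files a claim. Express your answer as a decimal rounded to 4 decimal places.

0.0878

Summing over the partition,
P(C) = P(C|R1)·P(R1) + P(C|R2)·P(R2) + P(C|R3)·P(R3) + P(C|R4)·P(R4) + P(C|R5)·P(R5)
      = 0.21·0.07 + 0.006·0.23 + 0.1·0.44 + 0.122·0.08 + 0.1·0.18
      = 0.0147 + 0.00138 + 0.044 + 0.00976 + 0.018 = 0.08784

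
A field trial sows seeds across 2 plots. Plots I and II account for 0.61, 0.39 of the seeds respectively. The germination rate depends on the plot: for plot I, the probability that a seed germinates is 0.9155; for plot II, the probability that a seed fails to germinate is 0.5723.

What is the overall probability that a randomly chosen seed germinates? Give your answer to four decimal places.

P(G) ≈ 0.7253

P(G|II) = 1 − 0.5723 = 0.4277.
Using total probability over the partition,
P(G) = P(G|I)·P(I) + P(G|II)·P(II)
      = 0.9155·0.61 + 0.4277·0.39
      = 0.558455 + 0.166803 = 0.725258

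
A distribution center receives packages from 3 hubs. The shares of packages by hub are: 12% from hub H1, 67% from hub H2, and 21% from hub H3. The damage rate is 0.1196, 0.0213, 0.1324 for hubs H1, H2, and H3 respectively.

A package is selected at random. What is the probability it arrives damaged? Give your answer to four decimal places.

P(D) ≈ 0.0564

Using total probability over the partition,
P(D) = P(D|H1)·P(H1) + P(D|H2)·P(H2) + P(D|H3)·P(H3)
      = 0.1196·0.12 + 0.0213·0.67 + 0.1324·0.21
      = 0.014352 + 0.014271 + 0.027804 = 0.056427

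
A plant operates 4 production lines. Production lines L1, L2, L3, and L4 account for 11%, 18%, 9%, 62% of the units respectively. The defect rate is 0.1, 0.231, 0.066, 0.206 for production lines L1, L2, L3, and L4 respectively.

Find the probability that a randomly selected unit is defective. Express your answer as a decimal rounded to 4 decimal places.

Using total probability over the partition,
P(D) = P(D|L1)·P(L1) + P(D|L2)·P(L2) + P(D|L3)·P(L3) + P(D|L4)·P(L4)
      = 0.1·0.11 + 0.231·0.18 + 0.066·0.09 + 0.206·0.62
      = 0.011 + 0.04158 + 0.00594 + 0.12772 = 0.18624

0.1862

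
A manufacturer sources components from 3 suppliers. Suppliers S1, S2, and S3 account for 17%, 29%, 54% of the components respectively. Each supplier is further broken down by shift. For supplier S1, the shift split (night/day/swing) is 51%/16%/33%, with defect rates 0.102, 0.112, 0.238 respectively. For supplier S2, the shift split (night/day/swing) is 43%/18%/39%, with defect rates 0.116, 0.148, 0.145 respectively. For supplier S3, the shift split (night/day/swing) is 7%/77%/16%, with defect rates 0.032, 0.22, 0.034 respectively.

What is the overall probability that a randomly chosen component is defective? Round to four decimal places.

P(D|S1) = 0.51·0.102 + 0.16·0.112 + 0.33·0.238 = 0.05202 + 0.01792 + 0.07854 = 0.14848
P(D|S2) = 0.43·0.116 + 0.18·0.148 + 0.39·0.145 = 0.04988 + 0.02664 + 0.05655 = 0.13307
P(D|S3) = 0.07·0.032 + 0.77·0.22 + 0.16·0.034 = 0.00224 + 0.1694 + 0.00544 = 0.17708
By total probability over the outer partition,
P(D) = 0.17·0.14848 + 0.29·0.13307 + 0.54·0.17708
      = 0.0252416 + 0.0385903 + 0.0956232 = 0.1594551

0.1595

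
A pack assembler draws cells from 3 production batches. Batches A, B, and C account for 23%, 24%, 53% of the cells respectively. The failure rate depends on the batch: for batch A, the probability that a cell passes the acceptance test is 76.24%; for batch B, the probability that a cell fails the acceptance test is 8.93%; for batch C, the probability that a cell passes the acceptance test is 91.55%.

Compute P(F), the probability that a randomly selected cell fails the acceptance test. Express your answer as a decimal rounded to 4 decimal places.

0.1209

P(F|A) = 1 − 0.7624 = 0.2376.
P(F|C) = 1 − 0.9155 = 0.0845.
Using total probability over the partition,
P(F) = P(F|A)·P(A) + P(F|B)·P(B) + P(F|C)·P(C)
      = 0.2376·0.23 + 0.0893·0.24 + 0.0845·0.53
      = 0.054648 + 0.021432 + 0.044785 = 0.120865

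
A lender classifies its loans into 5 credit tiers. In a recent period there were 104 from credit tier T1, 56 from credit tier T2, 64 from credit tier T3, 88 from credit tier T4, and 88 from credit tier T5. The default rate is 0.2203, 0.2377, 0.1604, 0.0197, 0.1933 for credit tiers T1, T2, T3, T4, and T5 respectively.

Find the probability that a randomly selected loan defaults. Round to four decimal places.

P(D) ≈ 0.1631

Total: 104 + 56 + 64 + 88 + 88 = 400.
P(T1) = 104/400 = 0.26. P(T2) = 56/400 = 0.14. P(T3) = 64/400 = 0.16. P(T4) = 88/400 = 0.22. P(T5) = 88/400 = 0.22.
P(D) = P(D|T1)·P(T1) + P(D|T2)·P(T2) + P(D|T3)·P(T3) + P(D|T4)·P(T4) + P(D|T5)·P(T5)
      = 0.2203·0.26 + 0.2377·0.14 + 0.1604·0.16 + 0.0197·0.22 + 0.1933·0.22
      = 0.057278 + 0.033278 + 0.025664 + 0.004334 + 0.042526 = 0.16308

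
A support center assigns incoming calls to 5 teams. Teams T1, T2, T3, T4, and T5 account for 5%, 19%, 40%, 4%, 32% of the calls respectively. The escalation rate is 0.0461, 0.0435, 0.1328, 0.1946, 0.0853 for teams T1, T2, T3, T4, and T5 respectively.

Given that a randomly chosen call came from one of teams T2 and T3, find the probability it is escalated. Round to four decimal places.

P(E|S) ≈ 0.1040

Let S = {T2, T3}.
P(S) = 0.19 + 0.4 = 0.59.
P(E ∩ S) = 0.0435·0.19 + 0.1328·0.4 = 0.008265 + 0.05312 = 0.061385.
P(E | S) = 0.061385 / 0.59 = 0.104042…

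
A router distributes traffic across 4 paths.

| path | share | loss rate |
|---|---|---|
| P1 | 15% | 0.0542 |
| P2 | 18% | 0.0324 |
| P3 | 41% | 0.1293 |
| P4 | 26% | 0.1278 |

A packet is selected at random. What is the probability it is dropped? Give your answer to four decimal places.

Summing over the partition,
P(L) = P(L|P1)·P(P1) + P(L|P2)·P(P2) + P(L|P3)·P(P3) + P(L|P4)·P(P4)
      = 0.0542·0.15 + 0.0324·0.18 + 0.1293·0.41 + 0.1278·0.26
      = 0.00813 + 0.005832 + 0.053013 + 0.033228 = 0.100203

P(L) ≈ 0.1002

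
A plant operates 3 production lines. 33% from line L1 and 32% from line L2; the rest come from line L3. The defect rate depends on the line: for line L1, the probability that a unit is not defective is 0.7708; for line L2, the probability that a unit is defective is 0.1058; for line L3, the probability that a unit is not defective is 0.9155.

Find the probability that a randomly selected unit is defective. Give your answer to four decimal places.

P(L3) = 1 − (0.33 + 0.32) = 0.35.
P(D|L1) = 1 − 0.7708 = 0.2292.
P(D|L3) = 1 − 0.9155 = 0.0845.
By the law of total probability,
P(D) = P(D|L1)·P(L1) + P(D|L2)·P(L2) + P(D|L3)·P(L3)
      = 0.2292·0.33 + 0.1058·0.32 + 0.0845·0.35
      = 0.075636 + 0.033856 + 0.029575 = 0.139067

P(D) ≈ 0.1391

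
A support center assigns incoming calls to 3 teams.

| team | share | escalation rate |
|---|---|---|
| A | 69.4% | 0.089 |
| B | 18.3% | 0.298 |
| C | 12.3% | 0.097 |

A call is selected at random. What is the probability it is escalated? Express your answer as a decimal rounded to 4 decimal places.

0.1282

P(E) = P(E|A)·P(A) + P(E|B)·P(B) + P(E|C)·P(C)
      = 0.089·0.694 + 0.298·0.183 + 0.097·0.123
      = 0.061766 + 0.054534 + 0.011931 = 0.128231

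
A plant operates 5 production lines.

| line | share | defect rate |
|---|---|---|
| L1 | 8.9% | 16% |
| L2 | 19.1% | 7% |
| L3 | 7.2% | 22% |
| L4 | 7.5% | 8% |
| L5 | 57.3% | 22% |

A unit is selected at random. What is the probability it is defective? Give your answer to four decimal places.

0.1755

P(D) = P(D|L1)·P(L1) + P(D|L2)·P(L2) + P(D|L3)·P(L3) + P(D|L4)·P(L4) + P(D|L5)·P(L5)
      = 0.16·0.089 + 0.07·0.191 + 0.22·0.072 + 0.08·0.075 + 0.22·0.573
      = 0.01424 + 0.01337 + 0.01584 + 0.006 + 0.12606 = 0.17551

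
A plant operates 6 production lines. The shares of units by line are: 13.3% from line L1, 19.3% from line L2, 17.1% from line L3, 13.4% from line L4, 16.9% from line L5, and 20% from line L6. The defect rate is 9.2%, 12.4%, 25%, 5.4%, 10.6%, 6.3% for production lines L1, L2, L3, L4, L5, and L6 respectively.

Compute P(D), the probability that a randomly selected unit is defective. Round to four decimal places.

By the law of total probability,
P(D) = P(D|L1)·P(L1) + P(D|L2)·P(L2) + P(D|L3)·P(L3) + P(D|L4)·P(L4) + P(D|L5)·P(L5) + P(D|L6)·P(L6)
      = 0.092·0.133 + 0.124·0.193 + 0.25·0.171 + 0.054·0.134 + 0.106·0.169 + 0.063·0.2
      = 0.012236 + 0.023932 + 0.04275 + 0.007236 + 0.017914 + 0.0126 = 0.116668

0.1167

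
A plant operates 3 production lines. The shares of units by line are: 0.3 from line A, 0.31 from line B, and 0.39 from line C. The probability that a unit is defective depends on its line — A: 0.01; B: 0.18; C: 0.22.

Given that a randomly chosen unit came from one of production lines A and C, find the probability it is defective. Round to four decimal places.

Let S = {A, C}.
P(S) = 0.3 + 0.39 = 0.69.
P(D ∩ S) = 0.01·0.3 + 0.22·0.39 = 0.003 + 0.0858 = 0.0888.
P(D | S) = 0.0888 / 0.69 = 0.128696…

0.1287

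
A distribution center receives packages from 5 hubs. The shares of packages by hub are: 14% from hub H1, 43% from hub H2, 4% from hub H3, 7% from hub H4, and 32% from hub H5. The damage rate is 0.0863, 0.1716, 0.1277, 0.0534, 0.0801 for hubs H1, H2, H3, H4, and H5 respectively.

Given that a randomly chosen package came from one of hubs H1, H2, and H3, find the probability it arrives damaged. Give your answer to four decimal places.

Let S = {H1, H2, H3}.
P(S) = 0.14 + 0.43 + 0.04 = 0.61.
P(D ∩ S) = 0.0863·0.14 + 0.1716·0.43 + 0.1277·0.04 = 0.012082 + 0.073788 + 0.005108 = 0.090978.
P(D | S) = 0.090978 / 0.61 = 0.149144…

P(D|S) ≈ 0.1491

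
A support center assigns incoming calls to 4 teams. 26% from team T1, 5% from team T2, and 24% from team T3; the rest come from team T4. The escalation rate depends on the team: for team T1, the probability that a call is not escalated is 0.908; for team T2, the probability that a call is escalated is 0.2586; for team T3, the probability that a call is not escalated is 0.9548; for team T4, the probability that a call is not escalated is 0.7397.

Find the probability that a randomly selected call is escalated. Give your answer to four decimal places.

P(E) ≈ 0.1648

P(T4) = 1 − (0.26 + 0.05 + 0.24) = 0.45.
P(E|T1) = 1 − 0.908 = 0.092.
P(E|T3) = 1 − 0.9548 = 0.0452.
P(E|T4) = 1 − 0.7397 = 0.2603.
P(E) = P(E|T1)·P(T1) + P(E|T2)·P(T2) + P(E|T3)·P(T3) + P(E|T4)·P(T4)
      = 0.092·0.26 + 0.2586·0.05 + 0.0452·0.24 + 0.2603·0.45
      = 0.02392 + 0.01293 + 0.010848 + 0.117135 = 0.164833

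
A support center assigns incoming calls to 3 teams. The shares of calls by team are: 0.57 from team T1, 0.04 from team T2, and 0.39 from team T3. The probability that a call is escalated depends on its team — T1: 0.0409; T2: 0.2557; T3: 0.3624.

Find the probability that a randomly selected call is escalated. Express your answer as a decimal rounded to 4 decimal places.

P(E) ≈ 0.1749

P(E) = P(E|T1)·P(T1) + P(E|T2)·P(T2) + P(E|T3)·P(T3)
      = 0.0409·0.57 + 0.2557·0.04 + 0.3624·0.39
      = 0.023313 + 0.010228 + 0.141336 = 0.174877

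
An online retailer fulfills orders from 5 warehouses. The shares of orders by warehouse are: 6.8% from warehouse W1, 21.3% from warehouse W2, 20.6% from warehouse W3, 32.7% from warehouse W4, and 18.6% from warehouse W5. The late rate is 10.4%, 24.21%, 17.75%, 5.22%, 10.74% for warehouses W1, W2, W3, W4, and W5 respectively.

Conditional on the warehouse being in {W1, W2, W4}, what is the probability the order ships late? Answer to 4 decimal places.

Let S = {W1, W2, W4}.
P(S) = 0.068 + 0.213 + 0.327 = 0.608.
P(L ∩ S) = 0.104·0.068 + 0.2421·0.213 + 0.0522·0.327 = 0.007072 + 0.0515673 + 0.0170694 = 0.0757087.
P(L | S) = 0.0757087 / 0.608 = 0.124521…

P(L|S) ≈ 0.1245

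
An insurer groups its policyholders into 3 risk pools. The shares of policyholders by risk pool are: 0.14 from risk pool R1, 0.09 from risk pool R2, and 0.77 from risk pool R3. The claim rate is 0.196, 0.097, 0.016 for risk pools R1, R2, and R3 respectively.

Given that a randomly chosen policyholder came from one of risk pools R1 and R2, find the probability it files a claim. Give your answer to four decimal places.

Let S = {R1, R2}.
P(S) = 0.14 + 0.09 = 0.23.
P(C ∩ S) = 0.196·0.14 + 0.097·0.09 = 0.02744 + 0.00873 = 0.03617.
P(C | S) = 0.03617 / 0.23 = 0.157261…

P(C|S) ≈ 0.1573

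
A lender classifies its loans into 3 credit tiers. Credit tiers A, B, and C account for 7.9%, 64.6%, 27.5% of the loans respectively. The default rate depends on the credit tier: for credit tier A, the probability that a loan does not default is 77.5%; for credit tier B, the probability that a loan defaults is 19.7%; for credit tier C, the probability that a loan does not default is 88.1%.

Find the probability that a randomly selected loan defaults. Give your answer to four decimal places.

P(D|A) = 1 − 0.775 = 0.225.
P(D|C) = 1 − 0.881 = 0.119.
Using total probability over the partition,
P(D) = P(D|A)·P(A) + P(D|B)·P(B) + P(D|C)·P(C)
      = 0.225·0.079 + 0.197·0.646 + 0.119·0.275
      = 0.017775 + 0.127262 + 0.032725 = 0.177762

P(D) ≈ 0.1778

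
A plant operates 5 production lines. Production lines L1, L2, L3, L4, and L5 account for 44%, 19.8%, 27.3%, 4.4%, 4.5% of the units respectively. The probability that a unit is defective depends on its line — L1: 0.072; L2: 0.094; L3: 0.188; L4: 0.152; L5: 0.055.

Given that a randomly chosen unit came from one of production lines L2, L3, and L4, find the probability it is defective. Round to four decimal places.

Let S = {L2, L3, L4}.
P(S) = 0.198 + 0.273 + 0.044 = 0.515.
P(D ∩ S) = 0.094·0.198 + 0.188·0.273 + 0.152·0.044 = 0.018612 + 0.051324 + 0.006688 = 0.076624.
P(D | S) = 0.076624 / 0.515 = 0.148784…

P(D|S) ≈ 0.1488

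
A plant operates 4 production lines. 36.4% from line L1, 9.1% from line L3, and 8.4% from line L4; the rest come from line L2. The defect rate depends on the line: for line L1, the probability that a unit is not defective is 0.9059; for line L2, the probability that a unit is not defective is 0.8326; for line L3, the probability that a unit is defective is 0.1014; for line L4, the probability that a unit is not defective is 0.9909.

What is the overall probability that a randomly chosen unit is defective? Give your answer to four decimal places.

P(L2) = 1 − (0.364 + 0.091 + 0.084) = 0.461.
P(D|L1) = 1 − 0.9059 = 0.0941.
P(D|L2) = 1 − 0.8326 = 0.1674.
P(D|L4) = 1 − 0.9909 = 0.0091.
P(D) = P(D|L1)·P(L1) + P(D|L2)·P(L2) + P(D|L3)·P(L3) + P(D|L4)·P(L4)
      = 0.0941·0.364 + 0.1674·0.461 + 0.1014·0.091 + 0.0091·0.084
      = 0.0342524 + 0.0771714 + 0.0092274 + 0.0007644 = 0.1214156

0.1214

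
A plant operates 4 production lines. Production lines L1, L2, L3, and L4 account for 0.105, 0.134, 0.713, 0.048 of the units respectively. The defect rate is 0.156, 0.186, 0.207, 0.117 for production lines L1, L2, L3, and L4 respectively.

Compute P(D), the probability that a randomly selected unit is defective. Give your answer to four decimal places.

Using total probability over the partition,
P(D) = P(D|L1)·P(L1) + P(D|L2)·P(L2) + P(D|L3)·P(L3) + P(D|L4)·P(L4)
      = 0.156·0.105 + 0.186·0.134 + 0.207·0.713 + 0.117·0.048
      = 0.01638 + 0.024924 + 0.147591 + 0.005616 = 0.194511

P(D) ≈ 0.1945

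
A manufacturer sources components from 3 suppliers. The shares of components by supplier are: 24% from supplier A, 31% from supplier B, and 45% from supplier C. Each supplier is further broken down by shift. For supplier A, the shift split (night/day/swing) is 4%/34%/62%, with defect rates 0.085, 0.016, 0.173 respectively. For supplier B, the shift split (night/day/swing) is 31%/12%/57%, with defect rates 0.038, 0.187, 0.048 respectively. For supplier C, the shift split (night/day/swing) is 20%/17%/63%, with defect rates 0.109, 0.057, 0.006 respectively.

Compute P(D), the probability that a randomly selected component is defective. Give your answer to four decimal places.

P(D) ≈ 0.0628

P(D|A) = 0.04·0.085 + 0.34·0.016 + 0.62·0.173 = 0.0034 + 0.00544 + 0.10726 = 0.1161
P(D|B) = 0.31·0.038 + 0.12·0.187 + 0.57·0.048 = 0.01178 + 0.02244 + 0.02736 = 0.06158
P(D|C) = 0.2·0.109 + 0.17·0.057 + 0.63·0.006 = 0.0218 + 0.00969 + 0.00378 = 0.03527
Then overall,
P(D) = 0.24·0.1161 + 0.31·0.06158 + 0.45·0.03527
      = 0.027864 + 0.0190898 + 0.0158715 = 0.0628253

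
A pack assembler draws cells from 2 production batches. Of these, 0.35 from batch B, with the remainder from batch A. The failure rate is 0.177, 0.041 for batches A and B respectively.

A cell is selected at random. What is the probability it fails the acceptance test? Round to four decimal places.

P(F) ≈ 0.1294

P(A) = 1 − (0.35) = 0.65.
By the law of total probability,
P(F) = P(F|A)·P(A) + P(F|B)·P(B)
      = 0.177·0.65 + 0.041·0.35
      = 0.11505 + 0.01435 = 0.1294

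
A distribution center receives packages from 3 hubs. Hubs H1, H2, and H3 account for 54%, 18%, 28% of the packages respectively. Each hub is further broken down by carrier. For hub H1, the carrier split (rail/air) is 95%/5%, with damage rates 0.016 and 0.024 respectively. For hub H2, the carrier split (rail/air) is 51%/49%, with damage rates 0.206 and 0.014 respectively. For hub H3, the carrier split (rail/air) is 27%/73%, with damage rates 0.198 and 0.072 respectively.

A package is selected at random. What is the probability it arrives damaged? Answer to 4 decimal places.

P(D|H1) = 0.95·0.016 + 0.05·0.024 = 0.0152 + 0.0012 = 0.0164
P(D|H2) = 0.51·0.206 + 0.49·0.014 = 0.10506 + 0.00686 = 0.11192
P(D|H3) = 0.27·0.198 + 0.73·0.072 = 0.05346 + 0.05256 = 0.10602
Then overall,
P(D) = 0.54·0.0164 + 0.18·0.11192 + 0.28·0.10602
      = 0.008856 + 0.0201456 + 0.0296856 = 0.0586872

P(D) ≈ 0.0587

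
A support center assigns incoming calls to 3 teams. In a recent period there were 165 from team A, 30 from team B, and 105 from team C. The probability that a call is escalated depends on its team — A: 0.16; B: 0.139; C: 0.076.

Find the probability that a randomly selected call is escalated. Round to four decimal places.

Total: 165 + 30 + 105 = 300.
P(A) = 165/300 = 0.55. P(B) = 30/300 = 0.1. P(C) = 105/300 = 0.35.
Using total probability over the partition,
P(E) = P(E|A)·P(A) + P(E|B)·P(B) + P(E|C)·P(C)
      = 0.16·0.55 + 0.139·0.1 + 0.076·0.35
      = 0.088 + 0.0139 + 0.0266 = 0.1285

P(E) ≈ 0.1285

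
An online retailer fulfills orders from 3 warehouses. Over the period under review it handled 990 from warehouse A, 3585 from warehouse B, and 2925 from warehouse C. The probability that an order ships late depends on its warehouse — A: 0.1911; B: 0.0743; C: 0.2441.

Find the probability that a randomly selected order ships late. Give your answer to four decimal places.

Total: 990 + 3585 + 2925 = 7500.
P(A) = 990/7500 = 0.132. P(B) = 3585/7500 = 0.478. P(C) = 2925/7500 = 0.39.
Using total probability over the partition,
P(L) = P(L|A)·P(A) + P(L|B)·P(B) + P(L|C)·P(C)
      = 0.1911·0.132 + 0.0743·0.478 + 0.2441·0.39
      = 0.0252252 + 0.0355154 + 0.095199 = 0.1559396

P(L) ≈ 0.1559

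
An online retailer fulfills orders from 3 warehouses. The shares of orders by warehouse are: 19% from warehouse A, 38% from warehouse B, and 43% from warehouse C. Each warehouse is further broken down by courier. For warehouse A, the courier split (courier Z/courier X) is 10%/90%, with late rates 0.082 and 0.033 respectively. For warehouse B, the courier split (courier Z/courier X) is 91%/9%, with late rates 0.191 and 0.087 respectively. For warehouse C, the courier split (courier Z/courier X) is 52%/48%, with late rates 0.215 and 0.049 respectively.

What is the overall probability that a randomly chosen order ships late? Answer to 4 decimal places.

P(L|A) = 0.1·0.082 + 0.9·0.033 = 0.0082 + 0.0297 = 0.0379
P(L|B) = 0.91·0.191 + 0.09·0.087 = 0.17381 + 0.00783 = 0.18164
P(L|C) = 0.52·0.215 + 0.48·0.049 = 0.1118 + 0.02352 = 0.13532
By total probability over the outer partition,
P(L) = 0.19·0.0379 + 0.38·0.18164 + 0.43·0.13532
      = 0.007201 + 0.0690232 + 0.0581876 = 0.1344118

0.1344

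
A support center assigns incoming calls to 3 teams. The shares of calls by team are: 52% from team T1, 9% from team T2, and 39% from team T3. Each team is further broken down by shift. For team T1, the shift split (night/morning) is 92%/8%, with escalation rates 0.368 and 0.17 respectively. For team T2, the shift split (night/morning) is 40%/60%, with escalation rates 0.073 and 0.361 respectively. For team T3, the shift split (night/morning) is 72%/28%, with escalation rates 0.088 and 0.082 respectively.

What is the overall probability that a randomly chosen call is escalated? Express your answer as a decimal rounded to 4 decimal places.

0.2389

P(E|T1) = 0.92·0.368 + 0.08·0.17 = 0.33856 + 0.0136 = 0.35216
P(E|T2) = 0.4·0.073 + 0.6·0.361 = 0.0292 + 0.2166 = 0.2458
P(E|T3) = 0.72·0.088 + 0.28·0.082 = 0.06336 + 0.02296 = 0.08632
Then overall,
P(E) = 0.52·0.35216 + 0.09·0.2458 + 0.39·0.08632
      = 0.1831232 + 0.022122 + 0.0336648 = 0.23891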